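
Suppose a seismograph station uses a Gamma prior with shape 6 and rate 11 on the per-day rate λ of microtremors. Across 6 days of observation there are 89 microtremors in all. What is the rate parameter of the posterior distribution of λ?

17

Total count 89 over total exposure 6 days.
Conjugate update: add total count to the shape and total exposure to the rate, giving Gamma(95, 17).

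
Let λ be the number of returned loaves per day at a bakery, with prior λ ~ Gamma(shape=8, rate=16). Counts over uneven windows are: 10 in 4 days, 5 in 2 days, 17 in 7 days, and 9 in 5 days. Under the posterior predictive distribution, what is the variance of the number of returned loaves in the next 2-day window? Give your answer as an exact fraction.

882/289

Total count: 10 + 5 + 17 + 9 = 41.
Total exposure: 4 + 2 + 7 + 5 = 18 days.
Gamma(α, β) with Poisson data over total exposure Σt gives posterior Gamma(α+Σx, β+Σt) = Gamma(49, 34).
The posterior predictive for a window of length T is Negative Binomial with variance T·α'·(β'+T)/β'² = 2·49·36/1156 = 882/289.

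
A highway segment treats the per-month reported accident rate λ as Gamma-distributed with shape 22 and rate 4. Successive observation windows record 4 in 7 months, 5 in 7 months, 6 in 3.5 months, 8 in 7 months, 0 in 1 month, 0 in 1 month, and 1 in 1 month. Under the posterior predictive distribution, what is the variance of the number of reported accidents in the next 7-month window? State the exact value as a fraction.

Total count: 4 + 5 + 6 + 8 + 0 + 0 + 1 = 24.
Total exposure: 7 + 7 + 3.5 + 7 + 1 + 1 + 1 = 27.5 months.
By Gamma–Poisson conjugacy, the posterior is Gamma(α + Σx, β + Σt) = Gamma(22 + 24, 4 + 27.5) = Gamma(46, 63/2).
The posterior predictive for a window of length T is Negative Binomial with variance T·α'·(β'+T)/β'² = 7·46·(77/2)/(3969/4) = 1012/81.

1012/81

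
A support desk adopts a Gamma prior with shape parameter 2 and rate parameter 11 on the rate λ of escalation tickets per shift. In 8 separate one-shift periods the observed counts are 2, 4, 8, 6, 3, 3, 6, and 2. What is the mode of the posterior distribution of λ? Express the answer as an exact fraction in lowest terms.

Total count: 2 + 4 + 8 + 6 + 3 + 3 + 6 + 2 = 34.
Total exposure: 8 shifts.
By Gamma–Poisson conjugacy, the posterior is Gamma(α + Σx, β + Σt) = Gamma(2 + 34, 11 + 8) = Gamma(36, 19).
Posterior mode = (α'−1)/β' = 35/19.

35/19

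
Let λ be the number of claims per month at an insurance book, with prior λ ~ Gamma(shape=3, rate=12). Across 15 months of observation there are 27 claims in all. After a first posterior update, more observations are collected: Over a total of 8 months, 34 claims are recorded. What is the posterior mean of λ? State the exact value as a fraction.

64/35

Total count 27 over total exposure 15 months.
After the first batch: Gamma(3 + 27, 12 + 15) = Gamma(30, 27).
Total count 34 over total exposure 8 months.
After the second batch: Gamma(30 + 34, 27 + 8) = Gamma(64, 35).
Posterior mean = α'/β' = 64/35.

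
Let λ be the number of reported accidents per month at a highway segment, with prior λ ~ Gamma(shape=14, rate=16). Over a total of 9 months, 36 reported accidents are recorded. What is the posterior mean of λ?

2

Total count 36 over total exposure 9 months.
Gamma(α, β) with Poisson data over total exposure Σt gives posterior Gamma(α+Σx, β+Σt) = Gamma(50, 25).
Posterior mean = α'/β' = 50/25 = 2.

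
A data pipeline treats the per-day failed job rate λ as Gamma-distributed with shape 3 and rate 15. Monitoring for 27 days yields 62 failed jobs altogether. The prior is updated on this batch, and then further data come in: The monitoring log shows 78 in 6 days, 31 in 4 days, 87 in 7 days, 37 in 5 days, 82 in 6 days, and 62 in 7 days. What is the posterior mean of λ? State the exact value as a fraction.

442/77

Total count 62 over total exposure 27 days.
After the first batch: Gamma(3 + 62, 15 + 27) = Gamma(65, 42).
Total count: 78 + 31 + 87 + 37 + 82 + 62 = 377.
Total exposure: 6 + 4 + 7 + 5 + 6 + 7 = 35 days.
After the second batch: Gamma(65 + 377, 42 + 35) = Gamma(442, 77).
Posterior mean = α'/β' = 442/77.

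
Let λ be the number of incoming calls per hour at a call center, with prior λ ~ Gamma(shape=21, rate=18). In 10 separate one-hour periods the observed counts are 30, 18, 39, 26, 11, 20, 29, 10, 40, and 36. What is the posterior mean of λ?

10

Total count: 30 + 18 + 39 + 26 + 11 + 20 + 29 + 10 + 40 + 36 = 259.
Total exposure: 10 hours.
By Gamma–Poisson conjugacy, the posterior is Gamma(α + Σx, β + Σt) = Gamma(21 + 259, 18 + 10) = Gamma(280, 28).
Posterior mean = α'/β' = 280/28 = 10.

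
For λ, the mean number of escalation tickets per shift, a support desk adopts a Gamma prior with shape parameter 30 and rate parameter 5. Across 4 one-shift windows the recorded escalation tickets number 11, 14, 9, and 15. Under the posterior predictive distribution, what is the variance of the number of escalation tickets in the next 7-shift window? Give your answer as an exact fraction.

8848/81

Total count: 11 + 14 + 9 + 15 = 49.
Total exposure: 4 shifts.
The Gamma prior is conjugate for the Poisson rate, so λ | data ~ Gamma(30+49, 5+4) = Gamma(79, 9).
The posterior predictive for a window of length T is Negative Binomial with variance T·α'·(β'+T)/β'² = 7·79·16/81 = 8848/81.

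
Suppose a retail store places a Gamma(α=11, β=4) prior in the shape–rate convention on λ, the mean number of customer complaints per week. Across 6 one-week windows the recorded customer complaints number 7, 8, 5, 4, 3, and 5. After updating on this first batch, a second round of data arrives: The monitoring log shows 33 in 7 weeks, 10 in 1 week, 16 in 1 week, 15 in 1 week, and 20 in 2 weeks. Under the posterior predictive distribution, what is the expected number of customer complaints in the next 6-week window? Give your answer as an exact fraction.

Total count: 7 + 8 + 5 + 4 + 3 + 5 = 32.
Total exposure: 6 weeks.
After the first batch: Gamma(11 + 32, 4 + 6) = Gamma(43, 10).
Total count: 33 + 10 + 16 + 15 + 20 = 94.
Total exposure: 7 + 1 + 1 + 1 + 2 = 12 weeks.
After the second batch: Gamma(43 + 94, 10 + 12) = Gamma(137, 22).
Predictive mean over a 6-week window = T·E[λ|data] = 6·137/22 = 411/11.

411/11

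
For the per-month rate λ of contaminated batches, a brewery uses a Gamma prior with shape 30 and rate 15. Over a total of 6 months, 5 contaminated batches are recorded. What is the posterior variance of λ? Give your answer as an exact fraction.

Total count 5 over total exposure 6 months.
By Gamma–Poisson conjugacy, the posterior is Gamma(α + Σx, β + Σt) = Gamma(30 + 5, 15 + 6) = Gamma(35, 21).
Posterior variance = α'/β'² = 35/441 = 5/63.

5/63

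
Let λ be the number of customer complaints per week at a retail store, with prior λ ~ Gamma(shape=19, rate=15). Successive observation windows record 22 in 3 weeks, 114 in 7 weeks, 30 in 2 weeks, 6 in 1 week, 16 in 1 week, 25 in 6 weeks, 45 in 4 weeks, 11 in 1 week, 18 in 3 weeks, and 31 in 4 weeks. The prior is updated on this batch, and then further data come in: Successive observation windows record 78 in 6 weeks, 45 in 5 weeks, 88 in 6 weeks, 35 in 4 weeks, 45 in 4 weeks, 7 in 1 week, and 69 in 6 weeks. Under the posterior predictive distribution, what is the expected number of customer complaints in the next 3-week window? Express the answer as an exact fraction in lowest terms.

Total count: 22 + 114 + 30 + 6 + 16 + 25 + 45 + 11 + 18 + 31 = 318.
Total exposure: 3 + 7 + 2 + 1 + 1 + 6 + 4 + 1 + 3 + 4 = 32 weeks.
After the first batch: Gamma(19 + 318, 15 + 32) = Gamma(337, 47).
Total count: 78 + 45 + 88 + 35 + 45 + 7 + 69 = 367.
Total exposure: 6 + 5 + 6 + 4 + 4 + 1 + 6 = 32 weeks.
After the second batch: Gamma(337 + 367, 47 + 32) = Gamma(704, 79).
Predictive mean over a 3-week window = T·E[λ|data] = 3·704/79 = 2112/79.

2112/79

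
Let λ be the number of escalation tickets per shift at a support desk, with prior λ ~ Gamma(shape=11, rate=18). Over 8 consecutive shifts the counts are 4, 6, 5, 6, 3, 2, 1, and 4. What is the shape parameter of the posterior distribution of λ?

Total count: 4 + 6 + 5 + 6 + 3 + 2 + 1 + 4 = 31.
Total exposure: 8 shifts.
Posterior: α' = 11 + 31 = 42, β' = 18 + 8 = 26.

42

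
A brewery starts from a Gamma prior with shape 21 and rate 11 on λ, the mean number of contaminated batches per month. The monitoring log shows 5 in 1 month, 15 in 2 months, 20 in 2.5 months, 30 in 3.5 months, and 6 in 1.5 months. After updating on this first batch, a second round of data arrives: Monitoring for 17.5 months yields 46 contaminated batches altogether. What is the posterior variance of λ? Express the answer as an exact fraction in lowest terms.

Total count: 5 + 15 + 20 + 30 + 6 = 76.
Total exposure: 1 + 2 + 2.5 + 3.5 + 1.5 = 10.5 months.
After the first batch: Gamma(21 + 76, 11 + 10.5) = Gamma(97, 43/2).
Total count 46 over total exposure 17.5 months.
After the second batch: Gamma(97 + 46, 43/2 + 17.5) = Gamma(143, 39).
Posterior variance = α'/β'² = 143/1521 = 11/117.

11/117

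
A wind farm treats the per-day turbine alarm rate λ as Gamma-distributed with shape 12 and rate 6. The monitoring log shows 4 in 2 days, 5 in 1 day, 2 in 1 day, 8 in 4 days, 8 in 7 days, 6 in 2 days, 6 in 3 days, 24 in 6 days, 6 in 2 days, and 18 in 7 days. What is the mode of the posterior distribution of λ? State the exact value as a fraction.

98/41

Total count: 4 + 5 + 2 + 8 + 8 + 6 + 6 + 24 + 6 + 18 = 87.
Total exposure: 2 + 1 + 1 + 4 + 7 + 2 + 3 + 6 + 2 + 7 = 35 days.
Conjugate update: add total count to the shape and total exposure to the rate, giving Gamma(99, 41).
Posterior mode = (α'−1)/β' = 98/41.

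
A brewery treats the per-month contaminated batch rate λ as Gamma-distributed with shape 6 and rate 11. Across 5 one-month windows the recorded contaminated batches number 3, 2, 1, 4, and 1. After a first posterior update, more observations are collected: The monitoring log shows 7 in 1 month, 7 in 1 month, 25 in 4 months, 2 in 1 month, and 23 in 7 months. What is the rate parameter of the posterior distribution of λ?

30

Total count: 3 + 2 + 1 + 4 + 1 = 11.
Total exposure: 5 months.
After the first batch: Gamma(6 + 11, 11 + 5) = Gamma(17, 16).
Total count: 7 + 7 + 25 + 2 + 23 = 64.
Total exposure: 1 + 1 + 4 + 1 + 7 = 14 months.
After the second batch: Gamma(17 + 64, 16 + 14) = Gamma(81, 30).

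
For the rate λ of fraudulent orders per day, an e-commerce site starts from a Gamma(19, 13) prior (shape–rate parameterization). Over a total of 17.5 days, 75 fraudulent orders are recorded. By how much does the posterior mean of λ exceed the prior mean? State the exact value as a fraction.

1285/793

Total count 75 over total exposure 17.5 days.
Posterior: α' = 19 + 75 = 94, β' = 13 + 17.5 = 61/2.
Posterior mean = 94/(61/2) = 188/61; prior mean = 19/13 = 19/13. Difference = 188/61 − 19/13 = 1285/793.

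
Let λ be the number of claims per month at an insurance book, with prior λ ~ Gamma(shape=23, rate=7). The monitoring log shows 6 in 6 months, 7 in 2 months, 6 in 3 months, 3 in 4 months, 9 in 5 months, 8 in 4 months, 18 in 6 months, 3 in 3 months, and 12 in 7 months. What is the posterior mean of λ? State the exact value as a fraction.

Total count: 6 + 7 + 6 + 3 + 9 + 8 + 18 + 3 + 12 = 72.
Total exposure: 6 + 2 + 3 + 4 + 5 + 4 + 6 + 3 + 7 = 40 months.
Gamma(α, β) with Poisson data over total exposure Σt gives posterior Gamma(α+Σx, β+Σt) = Gamma(95, 47).
Posterior mean = α'/β' = 95/47.

95/47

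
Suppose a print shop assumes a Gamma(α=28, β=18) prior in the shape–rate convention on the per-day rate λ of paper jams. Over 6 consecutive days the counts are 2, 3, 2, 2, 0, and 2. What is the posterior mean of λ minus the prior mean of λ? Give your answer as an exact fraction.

Total count: 2 + 3 + 2 + 2 + 0 + 2 = 11.
Total exposure: 6 days.
The Gamma prior is conjugate for the Poisson rate, so λ | data ~ Gamma(28+11, 18+6) = Gamma(39, 24).
Posterior mean = 39/24 = 13/8; prior mean = 28/18 = 14/9. Difference = 13/8 − 14/9 = 5/72.

5/72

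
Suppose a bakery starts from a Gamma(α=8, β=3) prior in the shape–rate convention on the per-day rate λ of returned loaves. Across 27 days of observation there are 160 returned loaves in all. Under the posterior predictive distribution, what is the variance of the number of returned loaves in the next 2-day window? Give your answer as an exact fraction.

Total count 160 over total exposure 27 days.
Gamma(α, β) with Poisson data over total exposure Σt gives posterior Gamma(α+Σx, β+Σt) = Gamma(168, 30).
The posterior predictive for a window of length T is Negative Binomial with variance T·α'·(β'+T)/β'² = 2·168·32/900 = 896/75.

896/75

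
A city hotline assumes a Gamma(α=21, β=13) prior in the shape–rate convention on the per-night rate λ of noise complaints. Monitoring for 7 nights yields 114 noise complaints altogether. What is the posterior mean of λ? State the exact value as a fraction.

Total count 114 over total exposure 7 nights.
Gamma(α, β) with Poisson data over total exposure Σt gives posterior Gamma(α+Σx, β+Σt) = Gamma(135, 20).
Posterior mean = α'/β' = 135/20 = 27/4.

27/4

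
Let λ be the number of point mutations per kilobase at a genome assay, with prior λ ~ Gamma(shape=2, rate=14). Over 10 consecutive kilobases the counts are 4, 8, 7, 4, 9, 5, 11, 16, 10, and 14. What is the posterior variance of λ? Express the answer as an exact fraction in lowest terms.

5/32

Total count: 4 + 8 + 7 + 4 + 9 + 5 + 11 + 16 + 10 + 14 = 88.
Total exposure: 10 kilobases.
By Gamma–Poisson conjugacy, the posterior is Gamma(α + Σx, β + Σt) = Gamma(2 + 88, 14 + 10) = Gamma(90, 24).
Posterior variance = α'/β'² = 90/576 = 5/32.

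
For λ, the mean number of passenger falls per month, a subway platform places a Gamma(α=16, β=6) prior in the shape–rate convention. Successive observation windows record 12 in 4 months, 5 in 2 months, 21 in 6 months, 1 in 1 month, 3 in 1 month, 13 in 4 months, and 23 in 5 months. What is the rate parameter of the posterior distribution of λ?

29

Total count: 12 + 5 + 21 + 1 + 3 + 13 + 23 = 78.
Total exposure: 4 + 2 + 6 + 1 + 1 + 4 + 5 = 23 months.
Conjugate update: add total count to the shape and total exposure to the rate, giving Gamma(94, 29).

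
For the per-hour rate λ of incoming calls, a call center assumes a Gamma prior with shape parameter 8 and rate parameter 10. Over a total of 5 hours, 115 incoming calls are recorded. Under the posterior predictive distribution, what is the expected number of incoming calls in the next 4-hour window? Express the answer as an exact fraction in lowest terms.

164/5

Total count 115 over total exposure 5 hours.
Posterior: α' = 8 + 115 = 123, β' = 10 + 5 = 15.
Predictive mean over a 4-hour window = T·E[λ|data] = 4·123/15 = 164/5.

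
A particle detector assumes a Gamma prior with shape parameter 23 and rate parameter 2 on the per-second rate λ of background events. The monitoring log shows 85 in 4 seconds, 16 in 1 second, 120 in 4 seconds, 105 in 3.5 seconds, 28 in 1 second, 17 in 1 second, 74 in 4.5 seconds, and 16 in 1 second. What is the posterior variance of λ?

1

Total count: 85 + 16 + 120 + 105 + 28 + 17 + 74 + 16 = 461.
Total exposure: 4 + 1 + 4 + 3.5 + 1 + 1 + 4.5 + 1 = 20 seconds.
Conjugate update: add total count to the shape and total exposure to the rate, giving Gamma(484, 22).
Posterior variance = α'/β'² = 484/484 = 1.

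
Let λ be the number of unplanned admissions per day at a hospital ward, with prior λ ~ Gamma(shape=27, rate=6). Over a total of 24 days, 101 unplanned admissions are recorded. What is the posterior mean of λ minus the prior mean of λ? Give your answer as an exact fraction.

-7/30

Total count 101 over total exposure 24 days.
By Gamma–Poisson conjugacy, the posterior is Gamma(α + Σx, β + Σt) = Gamma(27 + 101, 6 + 24) = Gamma(128, 30).
Posterior mean = 128/30 = 64/15; prior mean = 27/6 = 9/2. Difference = 64/15 − 9/2 = -7/30.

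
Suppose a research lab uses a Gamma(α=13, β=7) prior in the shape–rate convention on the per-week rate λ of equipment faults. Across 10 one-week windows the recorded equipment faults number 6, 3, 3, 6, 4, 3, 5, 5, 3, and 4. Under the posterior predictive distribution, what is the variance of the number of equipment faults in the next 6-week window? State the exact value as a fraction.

7590/289

Total count: 6 + 3 + 3 + 6 + 4 + 3 + 5 + 5 + 3 + 4 = 42.
Total exposure: 10 weeks.
Conjugate update: add total count to the shape and total exposure to the rate, giving Gamma(55, 17).
The posterior predictive for a window of length T is Negative Binomial with variance T·α'·(β'+T)/β'² = 6·55·23/289 = 7590/289.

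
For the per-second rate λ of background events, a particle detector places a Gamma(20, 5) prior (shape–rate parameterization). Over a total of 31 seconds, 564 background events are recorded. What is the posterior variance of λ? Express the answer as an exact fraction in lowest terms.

73/162

Total count 564 over total exposure 31 seconds.
The Gamma prior is conjugate for the Poisson rate, so λ | data ~ Gamma(20+564, 5+31) = Gamma(584, 36).
Posterior variance = α'/β'² = 584/1296 = 73/162.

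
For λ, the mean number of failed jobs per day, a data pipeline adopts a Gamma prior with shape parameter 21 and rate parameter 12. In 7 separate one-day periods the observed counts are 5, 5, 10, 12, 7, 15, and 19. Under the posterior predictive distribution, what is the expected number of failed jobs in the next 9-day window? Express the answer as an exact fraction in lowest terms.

Total count: 5 + 5 + 10 + 12 + 7 + 15 + 19 = 73.
Total exposure: 7 days.
By Gamma–Poisson conjugacy, the posterior is Gamma(α + Σx, β + Σt) = Gamma(21 + 73, 12 + 7) = Gamma(94, 19).
Predictive mean over a 9-day window = T·E[λ|data] = 9·94/19 = 846/19.

846/19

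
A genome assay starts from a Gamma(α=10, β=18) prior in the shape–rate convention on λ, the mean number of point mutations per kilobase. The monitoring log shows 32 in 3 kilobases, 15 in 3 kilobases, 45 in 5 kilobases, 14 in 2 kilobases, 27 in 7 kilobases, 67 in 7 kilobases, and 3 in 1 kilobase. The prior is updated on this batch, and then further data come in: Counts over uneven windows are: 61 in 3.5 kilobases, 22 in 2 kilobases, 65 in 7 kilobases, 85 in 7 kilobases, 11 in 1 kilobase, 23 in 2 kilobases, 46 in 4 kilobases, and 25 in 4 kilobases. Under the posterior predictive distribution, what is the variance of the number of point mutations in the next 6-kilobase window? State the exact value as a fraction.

121220/2601

Total count: 32 + 15 + 45 + 14 + 27 + 67 + 3 = 203.
Total exposure: 3 + 3 + 5 + 2 + 7 + 7 + 1 = 28 kilobases.
After the first batch: Gamma(10 + 203, 18 + 28) = Gamma(213, 46).
Total count: 61 + 22 + 65 + 85 + 11 + 23 + 46 + 25 = 338.
Total exposure: 3.5 + 2 + 7 + 7 + 1 + 2 + 4 + 4 = 30.5 kilobases.
After the second batch: Gamma(213 + 338, 46 + 30.5) = Gamma(551, 153/2).
The posterior predictive for a window of length T is Negative Binomial with variance T·α'·(β'+T)/β'² = 6·551·(165/2)/(23409/4) = 121220/2601.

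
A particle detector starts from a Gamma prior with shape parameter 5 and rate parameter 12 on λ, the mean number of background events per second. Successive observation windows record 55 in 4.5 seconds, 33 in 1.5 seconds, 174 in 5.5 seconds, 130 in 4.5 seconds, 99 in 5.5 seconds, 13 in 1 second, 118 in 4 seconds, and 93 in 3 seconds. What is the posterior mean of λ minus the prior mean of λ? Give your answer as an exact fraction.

16865/996

Total count: 55 + 33 + 174 + 130 + 99 + 13 + 118 + 93 = 715.
Total exposure: 4.5 + 1.5 + 5.5 + 4.5 + 5.5 + 1 + 4 + 3 = 29.5 seconds.
Posterior: α' = 5 + 715 = 720, β' = 12 + 29.5 = 83/2.
Posterior mean = 720/(83/2) = 1440/83; prior mean = 5/12 = 5/12. Difference = 1440/83 − 5/12 = 16865/996.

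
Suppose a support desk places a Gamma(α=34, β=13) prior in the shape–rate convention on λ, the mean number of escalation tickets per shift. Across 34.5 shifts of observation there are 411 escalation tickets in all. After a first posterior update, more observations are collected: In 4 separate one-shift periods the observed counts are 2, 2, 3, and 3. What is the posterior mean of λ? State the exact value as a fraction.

Total count 411 over total exposure 34.5 shifts.
After the first batch: Gamma(34 + 411, 13 + 34.5) = Gamma(445, 95/2).
Total count: 2 + 2 + 3 + 3 = 10.
Total exposure: 4 shifts.
After the second batch: Gamma(445 + 10, 95/2 + 4) = Gamma(455, 103/2).
Posterior mean = α'/β' = 455/(103/2) = 910/103.

910/103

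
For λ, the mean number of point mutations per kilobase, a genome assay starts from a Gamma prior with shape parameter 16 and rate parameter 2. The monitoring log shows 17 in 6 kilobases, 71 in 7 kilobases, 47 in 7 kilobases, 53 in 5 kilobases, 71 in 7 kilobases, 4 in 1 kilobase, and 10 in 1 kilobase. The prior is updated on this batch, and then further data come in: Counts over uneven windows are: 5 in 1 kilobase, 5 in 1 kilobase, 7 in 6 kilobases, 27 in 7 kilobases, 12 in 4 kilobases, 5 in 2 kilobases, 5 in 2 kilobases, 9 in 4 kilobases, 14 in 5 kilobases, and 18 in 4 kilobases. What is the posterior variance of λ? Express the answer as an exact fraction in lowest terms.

11/144

Total count: 17 + 71 + 47 + 53 + 71 + 4 + 10 = 273.
Total exposure: 6 + 7 + 7 + 5 + 7 + 1 + 1 = 34 kilobases.
After the first batch: Gamma(16 + 273, 2 + 34) = Gamma(289, 36).
Total count: 5 + 5 + 7 + 27 + 12 + 5 + 5 + 9 + 14 + 18 = 107.
Total exposure: 1 + 1 + 6 + 7 + 4 + 2 + 2 + 4 + 5 + 4 = 36 kilobases.
After the second batch: Gamma(289 + 107, 36 + 36) = Gamma(396, 72).
Posterior variance = α'/β'² = 396/5184 = 11/144.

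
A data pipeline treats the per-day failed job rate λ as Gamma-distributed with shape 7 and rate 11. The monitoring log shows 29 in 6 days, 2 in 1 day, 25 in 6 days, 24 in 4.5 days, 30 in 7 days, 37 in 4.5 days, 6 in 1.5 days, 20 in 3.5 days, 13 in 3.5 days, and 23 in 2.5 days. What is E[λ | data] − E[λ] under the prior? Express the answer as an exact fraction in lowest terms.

673/187

Total count: 29 + 2 + 25 + 24 + 30 + 37 + 6 + 20 + 13 + 23 = 209.
Total exposure: 6 + 1 + 6 + 4.5 + 7 + 4.5 + 1.5 + 3.5 + 3.5 + 2.5 = 40 days.
Gamma(α, β) with Poisson data over total exposure Σt gives posterior Gamma(α+Σx, β+Σt) = Gamma(216, 51).
Posterior mean = 216/51 = 72/17; prior mean = 7/11 = 7/11. Difference = 72/17 − 7/11 = 673/187.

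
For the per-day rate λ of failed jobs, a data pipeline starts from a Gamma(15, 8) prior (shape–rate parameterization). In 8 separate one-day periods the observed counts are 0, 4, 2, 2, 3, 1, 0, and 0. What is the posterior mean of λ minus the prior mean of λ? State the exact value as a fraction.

Total count: 0 + 4 + 2 + 2 + 3 + 1 + 0 + 0 = 12.
Total exposure: 8 days.
Gamma(α, β) with Poisson data over total exposure Σt gives posterior Gamma(α+Σx, β+Σt) = Gamma(27, 16).
Posterior mean = 27/16 = 27/16; prior mean = 15/8 = 15/8. Difference = 27/16 − 15/8 = -3/16.

-3/16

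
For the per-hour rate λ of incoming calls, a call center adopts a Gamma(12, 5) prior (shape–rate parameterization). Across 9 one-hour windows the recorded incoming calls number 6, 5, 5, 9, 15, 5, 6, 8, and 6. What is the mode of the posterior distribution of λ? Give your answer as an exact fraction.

Total count: 6 + 5 + 5 + 9 + 15 + 5 + 6 + 8 + 6 = 65.
Total exposure: 9 hours.
Conjugate update: add total count to the shape and total exposure to the rate, giving Gamma(77, 14).
Posterior mode = (α'−1)/β' = 76/14 = 38/7.

38/7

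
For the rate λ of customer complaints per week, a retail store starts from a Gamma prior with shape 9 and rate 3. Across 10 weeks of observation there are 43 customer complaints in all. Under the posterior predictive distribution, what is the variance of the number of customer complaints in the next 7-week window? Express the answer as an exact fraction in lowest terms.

Total count 43 over total exposure 10 weeks.
Gamma(α, β) with Poisson data over total exposure Σt gives posterior Gamma(α+Σx, β+Σt) = Gamma(52, 13).
The posterior predictive for a window of length T is Negative Binomial with variance T·α'·(β'+T)/β'² = 7·52·20/169 = 560/13.

560/13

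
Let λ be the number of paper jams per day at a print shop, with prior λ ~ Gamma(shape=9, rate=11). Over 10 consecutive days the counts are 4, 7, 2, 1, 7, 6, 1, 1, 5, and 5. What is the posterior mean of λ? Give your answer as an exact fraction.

Total count: 4 + 7 + 2 + 1 + 7 + 6 + 1 + 1 + 5 + 5 = 39.
Total exposure: 10 days.
Gamma(α, β) with Poisson data over total exposure Σt gives posterior Gamma(α+Σx, β+Σt) = Gamma(48, 21).
Posterior mean = α'/β' = 48/21 = 16/7.

16/7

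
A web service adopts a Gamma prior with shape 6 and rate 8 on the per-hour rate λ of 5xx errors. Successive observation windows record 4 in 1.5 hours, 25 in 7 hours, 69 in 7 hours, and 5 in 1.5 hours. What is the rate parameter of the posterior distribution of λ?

25

Total count: 4 + 25 + 69 + 5 = 103.
Total exposure: 1.5 + 7 + 7 + 1.5 = 17 hours.
Gamma(α, β) with Poisson data over total exposure Σt gives posterior Gamma(α+Σx, β+Σt) = Gamma(109, 25).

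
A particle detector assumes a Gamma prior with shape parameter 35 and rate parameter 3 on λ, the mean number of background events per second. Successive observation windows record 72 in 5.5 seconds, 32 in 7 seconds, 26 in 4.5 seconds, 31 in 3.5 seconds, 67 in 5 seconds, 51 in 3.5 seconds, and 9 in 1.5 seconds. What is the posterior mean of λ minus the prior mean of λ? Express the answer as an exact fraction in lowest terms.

Total count: 72 + 32 + 26 + 31 + 67 + 51 + 9 = 288.
Total exposure: 5.5 + 7 + 4.5 + 3.5 + 5 + 3.5 + 1.5 = 30.5 seconds.
Conjugate update: add total count to the shape and total exposure to the rate, giving Gamma(323, 67/2).
Posterior mean = 323/(67/2) = 646/67; prior mean = 35/3 = 35/3. Difference = 646/67 − 35/3 = -407/201.

-407/201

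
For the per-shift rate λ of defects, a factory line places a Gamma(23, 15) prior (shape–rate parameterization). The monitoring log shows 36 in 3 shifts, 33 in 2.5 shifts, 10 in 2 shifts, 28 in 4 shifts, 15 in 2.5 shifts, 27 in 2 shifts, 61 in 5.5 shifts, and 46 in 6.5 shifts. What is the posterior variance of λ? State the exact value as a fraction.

Total count: 36 + 33 + 10 + 28 + 15 + 27 + 61 + 46 = 256.
Total exposure: 3 + 2.5 + 2 + 4 + 2.5 + 2 + 5.5 + 6.5 = 28 shifts.
Conjugate update: add total count to the shape and total exposure to the rate, giving Gamma(279, 43).
Posterior variance = α'/β'² = 279/1849.

279/1849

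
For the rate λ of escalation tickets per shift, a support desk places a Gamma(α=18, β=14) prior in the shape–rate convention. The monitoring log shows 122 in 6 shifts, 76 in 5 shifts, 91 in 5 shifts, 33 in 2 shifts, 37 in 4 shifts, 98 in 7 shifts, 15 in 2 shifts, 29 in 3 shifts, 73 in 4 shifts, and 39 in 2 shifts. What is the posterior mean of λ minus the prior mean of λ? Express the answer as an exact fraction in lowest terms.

Total count: 122 + 76 + 91 + 33 + 37 + 98 + 15 + 29 + 73 + 39 = 613.
Total exposure: 6 + 5 + 5 + 2 + 4 + 7 + 2 + 3 + 4 + 2 = 40 shifts.
The Gamma prior is conjugate for the Poisson rate, so λ | data ~ Gamma(18+613, 14+40) = Gamma(631, 54).
Posterior mean = 631/54 = 631/54; prior mean = 18/14 = 9/7. Difference = 631/54 − 9/7 = 3931/378.

3931/378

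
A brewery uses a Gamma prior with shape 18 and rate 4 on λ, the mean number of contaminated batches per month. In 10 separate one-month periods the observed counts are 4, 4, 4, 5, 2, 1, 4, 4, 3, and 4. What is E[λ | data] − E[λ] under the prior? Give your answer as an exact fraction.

Total count: 4 + 4 + 4 + 5 + 2 + 1 + 4 + 4 + 3 + 4 = 35.
Total exposure: 10 months.
Gamma(α, β) with Poisson data over total exposure Σt gives posterior Gamma(α+Σx, β+Σt) = Gamma(53, 14).
Posterior mean = 53/14 = 53/14; prior mean = 18/4 = 9/2. Difference = 53/14 − 9/2 = -5/7.

-5/7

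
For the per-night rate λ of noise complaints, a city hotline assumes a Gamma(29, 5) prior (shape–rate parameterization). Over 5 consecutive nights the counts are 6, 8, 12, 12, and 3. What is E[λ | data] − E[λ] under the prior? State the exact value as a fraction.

6/5

Total count: 6 + 8 + 12 + 12 + 3 = 41.
Total exposure: 5 nights.
Posterior: α' = 29 + 41 = 70, β' = 5 + 5 = 10.
Posterior mean = 70/10 = 7; prior mean = 29/5 = 29/5. Difference = 7 − 29/5 = 6/5.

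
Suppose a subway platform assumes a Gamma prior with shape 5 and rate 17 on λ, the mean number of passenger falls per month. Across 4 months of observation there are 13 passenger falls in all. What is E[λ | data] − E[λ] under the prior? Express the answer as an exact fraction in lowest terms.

Total count 13 over total exposure 4 months.
Conjugate update: add total count to the shape and total exposure to the rate, giving Gamma(18, 21).
Posterior mean = 18/21 = 6/7; prior mean = 5/17 = 5/17. Difference = 6/7 − 5/17 = 67/119.

67/119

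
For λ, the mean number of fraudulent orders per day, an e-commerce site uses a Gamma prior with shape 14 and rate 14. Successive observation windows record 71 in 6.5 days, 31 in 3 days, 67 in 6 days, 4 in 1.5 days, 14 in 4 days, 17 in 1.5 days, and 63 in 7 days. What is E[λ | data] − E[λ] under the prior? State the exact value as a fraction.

Total count: 71 + 31 + 67 + 4 + 14 + 17 + 63 = 267.
Total exposure: 6.5 + 3 + 6 + 1.5 + 4 + 1.5 + 7 = 29.5 days.
Gamma(α, β) with Poisson data over total exposure Σt gives posterior Gamma(α+Σx, β+Σt) = Gamma(281, 87/2).
Posterior mean = 281/(87/2) = 562/87; prior mean = 14/14 = 1. Difference = 562/87 − 1 = 475/87.

475/87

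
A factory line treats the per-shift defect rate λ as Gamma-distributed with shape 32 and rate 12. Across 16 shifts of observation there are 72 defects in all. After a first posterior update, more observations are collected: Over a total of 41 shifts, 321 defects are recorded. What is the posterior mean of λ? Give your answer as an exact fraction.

425/69

Total count 72 over total exposure 16 shifts.
After the first batch: Gamma(32 + 72, 12 + 16) = Gamma(104, 28).
Total count 321 over total exposure 41 shifts.
After the second batch: Gamma(104 + 321, 28 + 41) = Gamma(425, 69).
Posterior mean = α'/β' = 425/69.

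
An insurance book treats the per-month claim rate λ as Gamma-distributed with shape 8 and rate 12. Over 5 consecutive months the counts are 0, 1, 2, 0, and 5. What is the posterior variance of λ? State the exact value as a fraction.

16/289

Total count: 0 + 1 + 2 + 0 + 5 = 8.
Total exposure: 5 months.
The Gamma prior is conjugate for the Poisson rate, so λ | data ~ Gamma(8+8, 12+5) = Gamma(16, 17).
Posterior variance = α'/β'² = 16/289.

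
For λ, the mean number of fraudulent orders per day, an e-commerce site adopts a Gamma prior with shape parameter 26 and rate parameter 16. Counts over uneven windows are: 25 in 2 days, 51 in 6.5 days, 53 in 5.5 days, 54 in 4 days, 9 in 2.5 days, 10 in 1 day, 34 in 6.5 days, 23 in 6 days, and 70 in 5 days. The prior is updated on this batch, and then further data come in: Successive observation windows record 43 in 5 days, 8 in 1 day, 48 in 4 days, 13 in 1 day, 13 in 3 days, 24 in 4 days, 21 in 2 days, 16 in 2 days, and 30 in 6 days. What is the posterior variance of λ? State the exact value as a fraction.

571/6889

Total count: 25 + 51 + 53 + 54 + 9 + 10 + 34 + 23 + 70 = 329.
Total exposure: 2 + 6.5 + 5.5 + 4 + 2.5 + 1 + 6.5 + 6 + 5 = 39 days.
After the first batch: Gamma(26 + 329, 16 + 39) = Gamma(355, 55).
Total count: 43 + 8 + 48 + 13 + 13 + 24 + 21 + 16 + 30 = 216.
Total exposure: 5 + 1 + 4 + 1 + 3 + 4 + 2 + 2 + 6 = 28 days.
After the second batch: Gamma(355 + 216, 55 + 28) = Gamma(571, 83).
Posterior variance = α'/β'² = 571/6889.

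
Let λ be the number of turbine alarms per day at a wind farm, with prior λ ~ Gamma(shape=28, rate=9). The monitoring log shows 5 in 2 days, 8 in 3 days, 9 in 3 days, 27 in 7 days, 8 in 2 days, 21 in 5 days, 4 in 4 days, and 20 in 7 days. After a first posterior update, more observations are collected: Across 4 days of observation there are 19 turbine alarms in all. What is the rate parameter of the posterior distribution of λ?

46

Total count: 5 + 8 + 9 + 27 + 8 + 21 + 4 + 20 = 102.
Total exposure: 2 + 3 + 3 + 7 + 2 + 5 + 4 + 7 = 33 days.
After the first batch: Gamma(28 + 102, 9 + 33) = Gamma(130, 42).
Total count 19 over total exposure 4 days.
After the second batch: Gamma(130 + 19, 42 + 4) = Gamma(149, 46).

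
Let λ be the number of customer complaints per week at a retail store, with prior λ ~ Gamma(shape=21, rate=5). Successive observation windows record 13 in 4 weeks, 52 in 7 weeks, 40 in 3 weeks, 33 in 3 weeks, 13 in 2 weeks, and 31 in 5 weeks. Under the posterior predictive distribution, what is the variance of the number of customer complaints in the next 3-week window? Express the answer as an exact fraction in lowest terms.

Total count: 13 + 52 + 40 + 33 + 13 + 31 = 182.
Total exposure: 4 + 7 + 3 + 3 + 2 + 5 = 24 weeks.
By Gamma–Poisson conjugacy, the posterior is Gamma(α + Σx, β + Σt) = Gamma(21 + 182, 5 + 24) = Gamma(203, 29).
The posterior predictive for a window of length T is Negative Binomial with variance T·α'·(β'+T)/β'² = 3·203·32/841 = 672/29.

672/29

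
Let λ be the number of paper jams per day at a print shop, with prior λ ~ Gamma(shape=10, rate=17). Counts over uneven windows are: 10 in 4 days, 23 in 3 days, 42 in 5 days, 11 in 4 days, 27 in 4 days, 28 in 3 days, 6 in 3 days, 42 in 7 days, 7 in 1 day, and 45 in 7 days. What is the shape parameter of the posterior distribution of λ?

251

Total count: 10 + 23 + 42 + 11 + 27 + 28 + 6 + 42 + 7 + 45 = 241.
Total exposure: 4 + 3 + 5 + 4 + 4 + 3 + 3 + 7 + 1 + 7 = 41 days.
Posterior: α' = 10 + 241 = 251, β' = 17 + 41 = 58.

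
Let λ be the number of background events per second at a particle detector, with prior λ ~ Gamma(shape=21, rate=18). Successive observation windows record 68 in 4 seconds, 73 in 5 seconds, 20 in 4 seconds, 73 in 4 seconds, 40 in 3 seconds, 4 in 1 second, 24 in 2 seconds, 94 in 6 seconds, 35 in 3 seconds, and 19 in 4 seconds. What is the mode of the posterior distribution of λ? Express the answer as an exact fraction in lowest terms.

Total count: 68 + 73 + 20 + 73 + 40 + 4 + 24 + 94 + 35 + 19 = 450.
Total exposure: 4 + 5 + 4 + 4 + 3 + 1 + 2 + 6 + 3 + 4 = 36 seconds.
By Gamma–Poisson conjugacy, the posterior is Gamma(α + Σx, β + Σt) = Gamma(21 + 450, 18 + 36) = Gamma(471, 54).
Posterior mode = (α'−1)/β' = 470/54 = 235/27.

235/27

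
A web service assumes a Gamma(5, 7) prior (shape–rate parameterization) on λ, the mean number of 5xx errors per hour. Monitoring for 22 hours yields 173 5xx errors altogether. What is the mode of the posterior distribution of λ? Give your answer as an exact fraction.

177/29

Total count 173 over total exposure 22 hours.
Conjugate update: add total count to the shape and total exposure to the rate, giving Gamma(178, 29).
Posterior mode = (α'−1)/β' = 177/29.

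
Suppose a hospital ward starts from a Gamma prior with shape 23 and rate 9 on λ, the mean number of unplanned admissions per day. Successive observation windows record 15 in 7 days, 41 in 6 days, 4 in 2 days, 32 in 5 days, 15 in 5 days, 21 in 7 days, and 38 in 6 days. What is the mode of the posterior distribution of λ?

Total count: 15 + 41 + 4 + 32 + 15 + 21 + 38 = 166.
Total exposure: 7 + 6 + 2 + 5 + 5 + 7 + 6 = 38 days.
Posterior: α' = 23 + 166 = 189, β' = 9 + 38 = 47.
Posterior mode = (α'−1)/β' = 188/47 = 4.

4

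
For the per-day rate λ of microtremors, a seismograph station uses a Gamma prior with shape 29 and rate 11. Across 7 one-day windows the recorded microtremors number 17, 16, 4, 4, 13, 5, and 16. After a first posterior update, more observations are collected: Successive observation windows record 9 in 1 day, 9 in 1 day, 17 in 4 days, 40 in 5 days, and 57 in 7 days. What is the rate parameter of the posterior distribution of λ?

36

Total count: 17 + 16 + 4 + 4 + 13 + 5 + 16 = 75.
Total exposure: 7 days.
After the first batch: Gamma(29 + 75, 11 + 7) = Gamma(104, 18).
Total count: 9 + 9 + 17 + 40 + 57 = 132.
Total exposure: 1 + 1 + 4 + 5 + 7 = 18 days.
After the second batch: Gamma(104 + 132, 18 + 18) = Gamma(236, 36).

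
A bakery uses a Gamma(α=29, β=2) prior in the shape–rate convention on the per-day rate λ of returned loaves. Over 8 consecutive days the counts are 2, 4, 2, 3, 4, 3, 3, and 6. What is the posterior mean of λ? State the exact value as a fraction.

28/5

Total count: 2 + 4 + 2 + 3 + 4 + 3 + 3 + 6 = 27.
Total exposure: 8 days.
Gamma(α, β) with Poisson data over total exposure Σt gives posterior Gamma(α+Σx, β+Σt) = Gamma(56, 10).
Posterior mean = α'/β' = 56/10 = 28/5.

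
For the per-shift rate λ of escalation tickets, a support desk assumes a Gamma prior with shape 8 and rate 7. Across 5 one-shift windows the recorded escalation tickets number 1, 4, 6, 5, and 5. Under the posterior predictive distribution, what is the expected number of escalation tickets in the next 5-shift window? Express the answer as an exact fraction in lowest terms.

145/12

Total count: 1 + 4 + 6 + 5 + 5 = 21.
Total exposure: 5 shifts.
Posterior: α' = 8 + 21 = 29, β' = 7 + 5 = 12.
Predictive mean over a 5-shift window = T·E[λ|data] = 5·29/12 = 145/12.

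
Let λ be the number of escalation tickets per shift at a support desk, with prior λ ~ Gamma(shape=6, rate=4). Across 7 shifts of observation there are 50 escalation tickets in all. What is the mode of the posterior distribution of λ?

Total count 50 over total exposure 7 shifts.
Gamma(α, β) with Poisson data over total exposure Σt gives posterior Gamma(α+Σx, β+Σt) = Gamma(56, 11).
Posterior mode = (α'−1)/β' = 55/11 = 5.

5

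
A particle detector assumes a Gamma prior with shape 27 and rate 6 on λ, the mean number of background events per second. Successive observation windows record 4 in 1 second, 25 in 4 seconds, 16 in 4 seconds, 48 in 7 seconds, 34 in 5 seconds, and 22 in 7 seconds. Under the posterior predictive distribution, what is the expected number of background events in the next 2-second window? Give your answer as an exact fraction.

176/17

Total count: 4 + 25 + 16 + 48 + 34 + 22 = 149.
Total exposure: 1 + 4 + 4 + 7 + 5 + 7 = 28 seconds.
By Gamma–Poisson conjugacy, the posterior is Gamma(α + Σx, β + Σt) = Gamma(27 + 149, 6 + 28) = Gamma(176, 34).
Predictive mean over a 2-second window = T·E[λ|data] = 2·176/34 = 176/17.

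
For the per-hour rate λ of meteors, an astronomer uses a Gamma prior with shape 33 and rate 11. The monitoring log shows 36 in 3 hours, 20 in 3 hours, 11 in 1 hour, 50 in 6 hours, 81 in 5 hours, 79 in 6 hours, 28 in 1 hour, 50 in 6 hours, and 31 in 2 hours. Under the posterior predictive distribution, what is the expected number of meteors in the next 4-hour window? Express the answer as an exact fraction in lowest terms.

419/11

Total count: 36 + 20 + 11 + 50 + 81 + 79 + 28 + 50 + 31 = 386.
Total exposure: 3 + 3 + 1 + 6 + 5 + 6 + 1 + 6 + 2 = 33 hours.
Gamma(α, β) with Poisson data over total exposure Σt gives posterior Gamma(α+Σx, β+Σt) = Gamma(419, 44).
Predictive mean over a 4-hour window = T·E[λ|data] = 4·419/44 = 419/11.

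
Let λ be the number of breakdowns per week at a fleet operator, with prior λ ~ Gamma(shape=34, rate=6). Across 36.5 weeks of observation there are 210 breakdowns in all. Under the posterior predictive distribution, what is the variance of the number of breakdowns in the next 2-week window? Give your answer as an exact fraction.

Total count 210 over total exposure 36.5 weeks.
Conjugate update: add total count to the shape and total exposure to the rate, giving Gamma(244, 85/2).
The posterior predictive for a window of length T is Negative Binomial with variance T·α'·(β'+T)/β'² = 2·244·(89/2)/(7225/4) = 86864/7225.

86864/7225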